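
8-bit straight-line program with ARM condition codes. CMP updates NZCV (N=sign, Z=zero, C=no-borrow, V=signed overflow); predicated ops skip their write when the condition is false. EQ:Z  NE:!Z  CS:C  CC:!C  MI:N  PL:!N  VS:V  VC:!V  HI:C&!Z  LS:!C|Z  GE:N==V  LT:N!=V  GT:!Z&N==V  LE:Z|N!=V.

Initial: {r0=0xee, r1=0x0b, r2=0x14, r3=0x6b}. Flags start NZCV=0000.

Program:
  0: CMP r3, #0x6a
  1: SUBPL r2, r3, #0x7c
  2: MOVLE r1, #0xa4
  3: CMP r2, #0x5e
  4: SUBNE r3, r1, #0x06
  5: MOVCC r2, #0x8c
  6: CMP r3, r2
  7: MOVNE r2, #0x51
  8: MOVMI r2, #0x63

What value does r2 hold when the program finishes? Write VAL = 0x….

0: ✓ CMP  NZCV=0010
1: ✓ SUBPL  r2←0xef
2: · MOVLE
3: ✓ CMP  NZCV=1010
4: ✓ SUBNE  r3←0x05
5: · MOVCC
6: ✓ CMP  NZCV=0000
7: ✓ MOVNE  r2←0x51
8: · MOVMI

VAL = 0x51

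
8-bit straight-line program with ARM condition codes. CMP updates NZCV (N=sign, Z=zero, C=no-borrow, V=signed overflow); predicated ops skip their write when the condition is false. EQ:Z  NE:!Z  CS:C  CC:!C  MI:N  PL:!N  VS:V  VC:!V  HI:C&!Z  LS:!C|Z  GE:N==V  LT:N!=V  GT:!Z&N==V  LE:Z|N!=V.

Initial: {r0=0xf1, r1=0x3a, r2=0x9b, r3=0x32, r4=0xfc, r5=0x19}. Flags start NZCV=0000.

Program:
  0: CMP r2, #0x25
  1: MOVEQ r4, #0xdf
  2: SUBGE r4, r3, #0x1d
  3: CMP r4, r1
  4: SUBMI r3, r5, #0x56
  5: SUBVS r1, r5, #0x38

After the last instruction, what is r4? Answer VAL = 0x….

VAL = 0xfc

0: ✓ CMP  NZCV=0011
1: · MOVEQ
2: · SUBGE
3: ✓ CMP  NZCV=1010
4: ✓ SUBMI  r3←0xc3
5: · SUBVS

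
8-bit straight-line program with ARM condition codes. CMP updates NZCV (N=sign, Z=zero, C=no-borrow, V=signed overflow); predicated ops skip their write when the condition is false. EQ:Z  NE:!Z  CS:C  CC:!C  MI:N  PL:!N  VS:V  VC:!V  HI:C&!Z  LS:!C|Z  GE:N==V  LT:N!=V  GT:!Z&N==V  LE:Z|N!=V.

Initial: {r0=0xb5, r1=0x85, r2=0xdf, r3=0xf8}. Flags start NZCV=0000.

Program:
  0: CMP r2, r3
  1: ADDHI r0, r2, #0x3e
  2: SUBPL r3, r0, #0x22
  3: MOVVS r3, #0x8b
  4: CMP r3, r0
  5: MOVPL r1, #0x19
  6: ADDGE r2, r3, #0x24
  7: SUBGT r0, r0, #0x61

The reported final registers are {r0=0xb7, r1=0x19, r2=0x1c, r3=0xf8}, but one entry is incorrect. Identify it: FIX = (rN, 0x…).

FIX = (r0, 0x54)

0: ✓ CMP  NZCV=1000
1: · ADDHI
2: · SUBPL
3: · MOVVS
4: ✓ CMP  NZCV=0010
5: ✓ MOVPL  r1←0x19
6: ✓ ADDGE  r2←0x1c
7: ✓ SUBGT  r0←0x54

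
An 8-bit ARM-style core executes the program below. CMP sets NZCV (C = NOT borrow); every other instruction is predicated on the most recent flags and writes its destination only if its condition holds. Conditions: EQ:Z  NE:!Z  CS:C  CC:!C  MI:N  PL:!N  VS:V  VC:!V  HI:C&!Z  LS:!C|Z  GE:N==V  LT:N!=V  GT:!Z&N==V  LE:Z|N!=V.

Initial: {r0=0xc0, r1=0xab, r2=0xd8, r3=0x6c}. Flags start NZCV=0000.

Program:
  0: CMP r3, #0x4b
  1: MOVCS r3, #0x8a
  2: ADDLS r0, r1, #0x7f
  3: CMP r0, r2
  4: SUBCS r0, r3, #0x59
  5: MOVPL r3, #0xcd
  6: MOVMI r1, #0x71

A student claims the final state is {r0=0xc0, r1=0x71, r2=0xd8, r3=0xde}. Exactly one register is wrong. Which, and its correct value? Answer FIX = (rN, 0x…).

[0] flags=0010 → (cmp)
[1] flags=0010 CS?T → r3=0x8a
[2] flags=0010 LS?F → skip
[3] flags=1000 → (cmp)
[4] flags=1000 CS?F → skip
[5] flags=1000 PL?F → skip
[6] flags=1000 MI?T → r1=0x71

FIX = (r3, 0x8a)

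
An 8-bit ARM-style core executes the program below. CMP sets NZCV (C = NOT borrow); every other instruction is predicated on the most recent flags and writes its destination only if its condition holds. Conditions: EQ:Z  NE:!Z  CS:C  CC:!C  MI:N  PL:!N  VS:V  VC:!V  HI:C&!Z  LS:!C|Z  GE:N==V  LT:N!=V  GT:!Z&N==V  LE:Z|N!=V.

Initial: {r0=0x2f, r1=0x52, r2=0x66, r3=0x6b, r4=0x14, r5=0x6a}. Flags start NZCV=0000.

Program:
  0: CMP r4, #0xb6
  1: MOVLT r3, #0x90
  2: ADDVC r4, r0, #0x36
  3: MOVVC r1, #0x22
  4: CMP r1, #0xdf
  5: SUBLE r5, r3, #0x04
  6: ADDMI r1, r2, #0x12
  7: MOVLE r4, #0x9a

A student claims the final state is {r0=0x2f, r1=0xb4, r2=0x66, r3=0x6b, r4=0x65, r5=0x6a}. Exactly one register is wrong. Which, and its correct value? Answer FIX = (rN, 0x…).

FIX = (r1, 0x22)

0: ✓ CMP  NZCV=0000
1: · MOVLT
2: ✓ ADDVC  r4←0x65
3: ✓ MOVVC  r1←0x22
4: ✓ CMP  NZCV=0000
5: · SUBLE
6: · ADDMI
7: · MOVLE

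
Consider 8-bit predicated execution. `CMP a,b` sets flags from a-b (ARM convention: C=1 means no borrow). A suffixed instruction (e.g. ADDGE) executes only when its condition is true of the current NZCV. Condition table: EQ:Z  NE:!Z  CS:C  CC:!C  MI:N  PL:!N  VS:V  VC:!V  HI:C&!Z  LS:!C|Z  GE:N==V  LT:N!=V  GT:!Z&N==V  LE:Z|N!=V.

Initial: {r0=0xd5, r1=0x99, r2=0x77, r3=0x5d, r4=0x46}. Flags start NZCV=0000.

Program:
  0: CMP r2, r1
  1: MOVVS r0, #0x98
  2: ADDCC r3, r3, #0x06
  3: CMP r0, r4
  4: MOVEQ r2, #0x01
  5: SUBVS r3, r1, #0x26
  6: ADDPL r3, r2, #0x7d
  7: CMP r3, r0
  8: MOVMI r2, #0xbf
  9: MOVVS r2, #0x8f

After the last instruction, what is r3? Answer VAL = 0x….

VAL = 0xf4

0: ✓ CMP  NZCV=1001
1: ✓ MOVVS  r0←0x98
2: ✓ ADDCC  r3←0x63
3: ✓ CMP  NZCV=0011
4: · MOVEQ
5: ✓ SUBVS  r3←0x73
6: ✓ ADDPL  r3←0xf4
7: ✓ CMP  NZCV=0010
8: · MOVMI
9: · MOVVS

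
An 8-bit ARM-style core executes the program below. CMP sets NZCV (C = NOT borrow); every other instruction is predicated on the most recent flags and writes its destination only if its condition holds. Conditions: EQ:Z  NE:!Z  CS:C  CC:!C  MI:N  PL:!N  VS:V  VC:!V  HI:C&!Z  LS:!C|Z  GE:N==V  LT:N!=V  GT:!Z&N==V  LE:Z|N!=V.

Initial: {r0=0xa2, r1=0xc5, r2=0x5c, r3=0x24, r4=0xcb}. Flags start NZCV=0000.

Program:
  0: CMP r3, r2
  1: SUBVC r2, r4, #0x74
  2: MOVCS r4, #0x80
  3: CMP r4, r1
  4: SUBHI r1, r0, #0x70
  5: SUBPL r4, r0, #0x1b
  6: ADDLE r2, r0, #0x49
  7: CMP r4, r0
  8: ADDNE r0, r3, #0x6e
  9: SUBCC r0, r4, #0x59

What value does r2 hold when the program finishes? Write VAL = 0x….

0: ✓ CMP  NZCV=1000
1: ✓ SUBVC  r2←0x57
2: · MOVCS
3: ✓ CMP  NZCV=0010
4: ✓ SUBHI  r1←0x32
5: ✓ SUBPL  r4←0x87
6: · ADDLE
7: ✓ CMP  NZCV=1000
8: ✓ ADDNE  r0←0x92
9: ✓ SUBCC  r0←0x2e

VAL = 0x57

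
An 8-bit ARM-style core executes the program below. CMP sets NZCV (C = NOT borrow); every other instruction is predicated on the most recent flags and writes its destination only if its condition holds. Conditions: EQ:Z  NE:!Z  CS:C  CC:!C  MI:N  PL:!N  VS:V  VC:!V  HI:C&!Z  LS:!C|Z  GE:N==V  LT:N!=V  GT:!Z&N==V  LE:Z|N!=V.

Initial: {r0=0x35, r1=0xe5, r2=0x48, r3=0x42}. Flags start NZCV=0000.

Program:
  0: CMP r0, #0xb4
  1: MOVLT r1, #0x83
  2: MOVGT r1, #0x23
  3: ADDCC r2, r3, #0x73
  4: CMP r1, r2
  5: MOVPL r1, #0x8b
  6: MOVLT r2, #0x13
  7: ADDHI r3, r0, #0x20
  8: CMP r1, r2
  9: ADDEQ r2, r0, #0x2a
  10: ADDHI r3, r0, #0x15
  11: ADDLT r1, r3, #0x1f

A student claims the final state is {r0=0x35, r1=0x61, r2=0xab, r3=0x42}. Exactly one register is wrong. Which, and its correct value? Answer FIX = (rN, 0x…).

0: ✓ CMP  NZCV=1001
1: · MOVLT
2: ✓ MOVGT  r1←0x23
3: ✓ ADDCC  r2←0xb5
4: ✓ CMP  NZCV=0000
5: ✓ MOVPL  r1←0x8b
6: · MOVLT
7: · ADDHI
8: ✓ CMP  NZCV=1000
9: · ADDEQ
10: · ADDHI
11: ✓ ADDLT  r1←0x61

FIX = (r2, 0xb5)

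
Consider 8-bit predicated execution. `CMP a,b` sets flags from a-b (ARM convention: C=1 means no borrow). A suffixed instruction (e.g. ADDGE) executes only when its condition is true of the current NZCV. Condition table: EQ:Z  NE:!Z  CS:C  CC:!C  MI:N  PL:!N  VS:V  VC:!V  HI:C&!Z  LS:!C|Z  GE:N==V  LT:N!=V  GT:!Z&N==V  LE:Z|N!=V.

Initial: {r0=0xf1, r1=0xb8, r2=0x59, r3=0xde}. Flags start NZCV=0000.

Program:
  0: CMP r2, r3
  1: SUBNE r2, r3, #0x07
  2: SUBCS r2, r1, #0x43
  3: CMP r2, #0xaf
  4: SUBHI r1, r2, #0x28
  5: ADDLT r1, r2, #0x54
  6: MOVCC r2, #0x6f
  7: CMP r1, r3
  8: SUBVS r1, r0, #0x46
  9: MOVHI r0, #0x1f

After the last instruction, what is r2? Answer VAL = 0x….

0: ✓ CMP  NZCV=0000
1: ✓ SUBNE  r2←0xd7
2: · SUBCS
3: ✓ CMP  NZCV=0010
4: ✓ SUBHI  r1←0xaf
5: · ADDLT
6: · MOVCC
7: ✓ CMP  NZCV=1000
8: · SUBVS
9: · MOVHI

VAL = 0xd7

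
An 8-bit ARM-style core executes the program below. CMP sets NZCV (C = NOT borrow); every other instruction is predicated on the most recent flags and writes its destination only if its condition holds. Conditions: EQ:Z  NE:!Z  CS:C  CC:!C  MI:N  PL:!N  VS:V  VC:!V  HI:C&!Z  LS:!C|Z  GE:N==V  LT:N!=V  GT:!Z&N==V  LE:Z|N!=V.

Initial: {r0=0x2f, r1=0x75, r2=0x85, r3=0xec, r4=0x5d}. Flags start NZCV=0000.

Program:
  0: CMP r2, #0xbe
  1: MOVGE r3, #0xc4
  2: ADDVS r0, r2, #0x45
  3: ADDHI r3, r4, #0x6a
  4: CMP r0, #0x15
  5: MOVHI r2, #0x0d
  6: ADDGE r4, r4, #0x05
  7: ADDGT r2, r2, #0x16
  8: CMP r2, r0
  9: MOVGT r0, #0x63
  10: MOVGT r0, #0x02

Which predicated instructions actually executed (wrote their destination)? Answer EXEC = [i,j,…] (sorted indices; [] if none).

EXEC = [5,6,7]

[0] flags=1000 → (cmp)
[1] flags=1000 GE?F → skip
[2] flags=1000 VS?F → skip
[3] flags=1000 HI?F → skip
[4] flags=0010 → (cmp)
[5] flags=0010 HI?T → r2=0x0d
[6] flags=0010 GE?T → r4=0x62
[7] flags=0010 GT?T → r2=0x23
[8] flags=1000 → (cmp)
[9] flags=1000 GT?F → skip
[10] flags=1000 GT?F → skip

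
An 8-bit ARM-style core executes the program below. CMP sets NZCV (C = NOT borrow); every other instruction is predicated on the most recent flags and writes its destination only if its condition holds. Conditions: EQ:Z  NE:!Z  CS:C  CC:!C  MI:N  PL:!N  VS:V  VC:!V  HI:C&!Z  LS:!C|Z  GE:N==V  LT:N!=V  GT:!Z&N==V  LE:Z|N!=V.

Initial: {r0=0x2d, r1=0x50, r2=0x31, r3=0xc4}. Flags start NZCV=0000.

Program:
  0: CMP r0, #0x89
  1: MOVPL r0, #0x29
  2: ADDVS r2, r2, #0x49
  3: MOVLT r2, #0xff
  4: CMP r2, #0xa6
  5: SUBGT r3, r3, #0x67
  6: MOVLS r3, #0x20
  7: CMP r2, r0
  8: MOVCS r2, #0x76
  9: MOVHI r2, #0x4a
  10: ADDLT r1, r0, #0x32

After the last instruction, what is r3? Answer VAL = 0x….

VAL = 0x20

[0] flags=1001 → (cmp)
[1] flags=1001 PL?F → skip
[2] flags=1001 VS?T → r2=0x7a
[3] flags=1001 LT?F → skip
[4] flags=1001 → (cmp)
[5] flags=1001 GT?T → r3=0x5d
[6] flags=1001 LS?T → r3=0x20
[7] flags=0010 → (cmp)
[8] flags=0010 CS?T → r2=0x76
[9] flags=0010 HI?T → r2=0x4a
[10] flags=0010 LT?F → skip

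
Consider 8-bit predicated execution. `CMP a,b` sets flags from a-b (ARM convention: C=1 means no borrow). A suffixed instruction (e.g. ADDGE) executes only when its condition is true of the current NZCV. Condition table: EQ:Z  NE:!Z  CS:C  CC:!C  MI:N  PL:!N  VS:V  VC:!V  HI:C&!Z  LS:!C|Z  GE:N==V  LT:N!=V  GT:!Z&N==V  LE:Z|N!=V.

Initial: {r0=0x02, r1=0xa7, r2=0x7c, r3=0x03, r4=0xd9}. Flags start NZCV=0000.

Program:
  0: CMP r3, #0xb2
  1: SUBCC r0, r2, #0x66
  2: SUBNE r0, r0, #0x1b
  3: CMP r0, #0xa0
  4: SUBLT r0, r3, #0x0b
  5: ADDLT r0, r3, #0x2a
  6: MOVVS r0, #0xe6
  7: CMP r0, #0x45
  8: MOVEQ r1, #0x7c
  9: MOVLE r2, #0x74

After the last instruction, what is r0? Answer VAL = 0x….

VAL = 0xfb

0: ✓ CMP  NZCV=0000
1: ✓ SUBCC  r0←0x16
2: ✓ SUBNE  r0←0xfb
3: ✓ CMP  NZCV=0010
4: · SUBLT
5: · ADDLT
6: · MOVVS
7: ✓ CMP  NZCV=1010
8: · MOVEQ
9: ✓ MOVLE  r2←0x74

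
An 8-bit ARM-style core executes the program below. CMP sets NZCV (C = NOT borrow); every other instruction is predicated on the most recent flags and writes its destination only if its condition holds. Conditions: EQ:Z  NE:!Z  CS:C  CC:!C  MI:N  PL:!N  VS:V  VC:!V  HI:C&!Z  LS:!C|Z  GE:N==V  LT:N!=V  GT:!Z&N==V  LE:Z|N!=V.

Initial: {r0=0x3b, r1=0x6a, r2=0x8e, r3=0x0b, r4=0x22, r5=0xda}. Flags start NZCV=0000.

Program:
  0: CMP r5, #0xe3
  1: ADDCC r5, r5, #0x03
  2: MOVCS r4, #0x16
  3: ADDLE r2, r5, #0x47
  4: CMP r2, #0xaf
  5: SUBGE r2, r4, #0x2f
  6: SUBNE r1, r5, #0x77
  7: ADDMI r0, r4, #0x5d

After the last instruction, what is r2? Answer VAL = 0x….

VAL = 0xf3

0: ✓ CMP  NZCV=1000
1: ✓ ADDCC  r5←0xdd
2: · MOVCS
3: ✓ ADDLE  r2←0x24
4: ✓ CMP  NZCV=0000
5: ✓ SUBGE  r2←0xf3
6: ✓ SUBNE  r1←0x66
7: · ADDMI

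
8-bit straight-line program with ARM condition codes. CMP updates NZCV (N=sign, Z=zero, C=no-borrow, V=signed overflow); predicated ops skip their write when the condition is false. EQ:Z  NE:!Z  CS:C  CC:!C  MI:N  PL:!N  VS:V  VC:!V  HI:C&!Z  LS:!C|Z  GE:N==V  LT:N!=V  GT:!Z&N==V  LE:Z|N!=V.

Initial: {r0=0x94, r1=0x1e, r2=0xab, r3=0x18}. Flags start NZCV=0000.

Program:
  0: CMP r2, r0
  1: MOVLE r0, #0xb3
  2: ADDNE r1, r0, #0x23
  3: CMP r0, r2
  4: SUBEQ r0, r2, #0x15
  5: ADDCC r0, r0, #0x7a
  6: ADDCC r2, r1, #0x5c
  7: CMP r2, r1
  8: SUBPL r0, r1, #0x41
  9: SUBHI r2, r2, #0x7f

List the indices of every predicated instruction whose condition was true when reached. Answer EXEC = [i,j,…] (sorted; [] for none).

EXEC = [2,5,6,8]

0: ✓ CMP  NZCV=0010
1: · MOVLE
2: ✓ ADDNE  r1←0xb7
3: ✓ CMP  NZCV=1000
4: · SUBEQ
5: ✓ ADDCC  r0←0x0e
6: ✓ ADDCC  r2←0x13
7: ✓ CMP  NZCV=0000
8: ✓ SUBPL  r0←0x76
9: · SUBHI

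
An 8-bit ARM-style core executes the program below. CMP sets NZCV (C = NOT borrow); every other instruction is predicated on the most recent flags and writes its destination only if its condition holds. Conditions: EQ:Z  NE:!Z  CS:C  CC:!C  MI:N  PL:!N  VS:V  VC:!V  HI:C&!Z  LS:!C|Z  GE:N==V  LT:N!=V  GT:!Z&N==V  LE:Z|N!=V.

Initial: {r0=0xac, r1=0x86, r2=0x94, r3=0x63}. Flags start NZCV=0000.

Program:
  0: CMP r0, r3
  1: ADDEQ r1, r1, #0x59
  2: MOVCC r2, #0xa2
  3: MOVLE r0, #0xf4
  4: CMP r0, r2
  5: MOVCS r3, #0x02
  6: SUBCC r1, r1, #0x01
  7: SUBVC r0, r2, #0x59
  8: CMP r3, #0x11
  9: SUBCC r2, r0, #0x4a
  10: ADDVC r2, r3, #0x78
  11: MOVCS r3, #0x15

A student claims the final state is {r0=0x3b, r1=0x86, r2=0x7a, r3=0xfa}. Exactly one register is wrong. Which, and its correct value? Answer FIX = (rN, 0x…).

FIX = (r3, 0x02)

0: ✓ CMP  NZCV=0011
1: · ADDEQ
2: · MOVCC
3: ✓ MOVLE  r0←0xf4
4: ✓ CMP  NZCV=0010
5: ✓ MOVCS  r3←0x02
6: · SUBCC
7: ✓ SUBVC  r0←0x3b
8: ✓ CMP  NZCV=1000
9: ✓ SUBCC  r2←0xf1
10: ✓ ADDVC  r2←0x7a
11: · MOVCS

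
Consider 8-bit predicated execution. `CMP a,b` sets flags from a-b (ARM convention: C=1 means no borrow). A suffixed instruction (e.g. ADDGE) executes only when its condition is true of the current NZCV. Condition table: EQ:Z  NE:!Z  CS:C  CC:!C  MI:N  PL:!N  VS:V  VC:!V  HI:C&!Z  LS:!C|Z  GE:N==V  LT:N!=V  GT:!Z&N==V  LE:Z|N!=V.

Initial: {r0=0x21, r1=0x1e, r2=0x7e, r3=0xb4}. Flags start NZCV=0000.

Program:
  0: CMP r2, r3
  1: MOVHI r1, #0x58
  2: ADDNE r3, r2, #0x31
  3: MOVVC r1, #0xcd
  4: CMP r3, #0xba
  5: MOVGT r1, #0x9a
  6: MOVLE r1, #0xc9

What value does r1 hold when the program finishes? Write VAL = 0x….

[0] flags=1001 → (cmp)
[1] flags=1001 HI?F → skip
[2] flags=1001 NE?T → r3=0xaf
[3] flags=1001 VC?F → skip
[4] flags=1000 → (cmp)
[5] flags=1000 GT?F → skip
[6] flags=1000 LE?T → r1=0xc9

VAL = 0xc9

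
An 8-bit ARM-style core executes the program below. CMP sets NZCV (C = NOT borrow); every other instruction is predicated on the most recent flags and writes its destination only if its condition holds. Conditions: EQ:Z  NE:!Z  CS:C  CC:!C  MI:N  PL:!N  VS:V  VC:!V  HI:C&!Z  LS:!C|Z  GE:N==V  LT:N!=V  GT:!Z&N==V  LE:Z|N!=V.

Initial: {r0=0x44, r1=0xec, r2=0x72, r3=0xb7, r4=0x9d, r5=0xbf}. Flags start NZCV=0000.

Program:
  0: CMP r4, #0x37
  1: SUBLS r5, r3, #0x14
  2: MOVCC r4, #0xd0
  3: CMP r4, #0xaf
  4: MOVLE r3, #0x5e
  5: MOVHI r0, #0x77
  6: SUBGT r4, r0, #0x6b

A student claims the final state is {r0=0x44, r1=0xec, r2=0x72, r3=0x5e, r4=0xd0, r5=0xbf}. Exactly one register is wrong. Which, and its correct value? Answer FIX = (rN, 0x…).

FIX = (r4, 0x9d)

0: ✓ CMP  NZCV=0011
1: · SUBLS
2: · MOVCC
3: ✓ CMP  NZCV=1000
4: ✓ MOVLE  r3←0x5e
5: · MOVHI
6: · SUBGT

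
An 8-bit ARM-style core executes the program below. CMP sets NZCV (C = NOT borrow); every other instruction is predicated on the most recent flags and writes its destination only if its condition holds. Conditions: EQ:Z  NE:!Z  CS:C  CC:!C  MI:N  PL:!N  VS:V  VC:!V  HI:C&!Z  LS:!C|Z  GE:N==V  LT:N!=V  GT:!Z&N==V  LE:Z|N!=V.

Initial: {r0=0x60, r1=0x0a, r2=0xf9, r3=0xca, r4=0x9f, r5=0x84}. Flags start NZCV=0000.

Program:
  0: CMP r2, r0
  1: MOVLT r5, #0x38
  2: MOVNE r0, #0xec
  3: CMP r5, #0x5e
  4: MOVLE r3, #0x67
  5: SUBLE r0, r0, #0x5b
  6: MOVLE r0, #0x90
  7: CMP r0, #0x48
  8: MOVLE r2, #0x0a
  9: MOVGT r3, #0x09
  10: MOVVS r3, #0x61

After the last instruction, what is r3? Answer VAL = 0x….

VAL = 0x61

[0] flags=1010 → (cmp)
[1] flags=1010 LT?T → r5=0x38
[2] flags=1010 NE?T → r0=0xec
[3] flags=1000 → (cmp)
[4] flags=1000 LE?T → r3=0x67
[5] flags=1000 LE?T → r0=0x91
[6] flags=1000 LE?T → r0=0x90
[7] flags=0011 → (cmp)
[8] flags=0011 LE?T → r2=0x0a
[9] flags=0011 GT?F → skip
[10] flags=0011 VS?T → r3=0x61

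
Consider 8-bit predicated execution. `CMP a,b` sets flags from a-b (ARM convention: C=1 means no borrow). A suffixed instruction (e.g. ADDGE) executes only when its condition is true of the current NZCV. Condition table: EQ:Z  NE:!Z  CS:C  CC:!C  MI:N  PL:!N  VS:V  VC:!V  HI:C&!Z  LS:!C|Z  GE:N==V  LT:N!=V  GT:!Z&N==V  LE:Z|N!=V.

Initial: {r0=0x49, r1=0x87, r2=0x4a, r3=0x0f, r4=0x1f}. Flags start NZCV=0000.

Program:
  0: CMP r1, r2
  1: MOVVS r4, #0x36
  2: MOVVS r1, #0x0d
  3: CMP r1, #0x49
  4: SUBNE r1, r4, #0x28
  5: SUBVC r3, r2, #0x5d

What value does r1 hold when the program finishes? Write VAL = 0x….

[0] flags=0011 → (cmp)
[1] flags=0011 VS?T → r4=0x36
[2] flags=0011 VS?T → r1=0x0d
[3] flags=1000 → (cmp)
[4] flags=1000 NE?T → r1=0x0e
[5] flags=1000 VC?T → r3=0xed

VAL = 0x0e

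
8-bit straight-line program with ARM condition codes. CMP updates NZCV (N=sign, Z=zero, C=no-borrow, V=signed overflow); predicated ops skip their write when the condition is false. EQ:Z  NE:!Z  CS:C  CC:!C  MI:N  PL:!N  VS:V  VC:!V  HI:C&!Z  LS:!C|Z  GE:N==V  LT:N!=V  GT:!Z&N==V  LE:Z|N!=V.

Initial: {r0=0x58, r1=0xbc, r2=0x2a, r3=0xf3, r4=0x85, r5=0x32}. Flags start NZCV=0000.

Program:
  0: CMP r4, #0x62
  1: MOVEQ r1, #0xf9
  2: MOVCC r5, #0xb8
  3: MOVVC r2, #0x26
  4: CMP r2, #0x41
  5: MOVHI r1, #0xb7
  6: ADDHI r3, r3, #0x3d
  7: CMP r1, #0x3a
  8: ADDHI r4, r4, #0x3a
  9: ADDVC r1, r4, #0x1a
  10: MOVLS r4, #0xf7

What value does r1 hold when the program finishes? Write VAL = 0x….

VAL = 0xd9

0: ✓ CMP  NZCV=0011
1: · MOVEQ
2: · MOVCC
3: · MOVVC
4: ✓ CMP  NZCV=1000
5: · MOVHI
6: · ADDHI
7: ✓ CMP  NZCV=1010
8: ✓ ADDHI  r4←0xbf
9: ✓ ADDVC  r1←0xd9
10: · MOVLS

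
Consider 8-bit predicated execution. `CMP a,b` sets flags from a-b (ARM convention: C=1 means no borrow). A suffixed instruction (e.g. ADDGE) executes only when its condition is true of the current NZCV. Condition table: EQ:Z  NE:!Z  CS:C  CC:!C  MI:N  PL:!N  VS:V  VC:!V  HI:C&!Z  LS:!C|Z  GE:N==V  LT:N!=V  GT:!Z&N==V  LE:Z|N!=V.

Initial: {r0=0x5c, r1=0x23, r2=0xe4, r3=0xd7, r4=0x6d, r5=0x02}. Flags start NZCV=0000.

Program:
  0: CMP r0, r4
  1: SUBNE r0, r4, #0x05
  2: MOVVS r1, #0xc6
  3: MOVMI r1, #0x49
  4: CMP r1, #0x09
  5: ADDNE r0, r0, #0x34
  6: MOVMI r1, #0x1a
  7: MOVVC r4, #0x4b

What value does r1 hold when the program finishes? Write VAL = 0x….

VAL = 0x49

[0] flags=1000 → (cmp)
[1] flags=1000 NE?T → r0=0x68
[2] flags=1000 VS?F → skip
[3] flags=1000 MI?T → r1=0x49
[4] flags=0010 → (cmp)
[5] flags=0010 NE?T → r0=0x9c
[6] flags=0010 MI?F → skip
[7] flags=0010 VC?T → r4=0x4b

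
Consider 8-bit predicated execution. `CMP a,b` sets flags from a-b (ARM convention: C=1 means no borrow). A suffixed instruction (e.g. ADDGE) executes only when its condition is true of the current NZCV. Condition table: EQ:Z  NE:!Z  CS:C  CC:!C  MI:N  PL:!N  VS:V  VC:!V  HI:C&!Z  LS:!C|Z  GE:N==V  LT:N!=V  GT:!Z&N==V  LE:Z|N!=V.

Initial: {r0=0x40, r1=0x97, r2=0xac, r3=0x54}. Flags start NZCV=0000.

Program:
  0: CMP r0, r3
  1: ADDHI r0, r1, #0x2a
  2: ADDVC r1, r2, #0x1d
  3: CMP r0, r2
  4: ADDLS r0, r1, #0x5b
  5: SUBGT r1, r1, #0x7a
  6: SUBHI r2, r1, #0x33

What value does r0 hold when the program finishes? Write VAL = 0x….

[0] flags=1000 → (cmp)
[1] flags=1000 HI?F → skip
[2] flags=1000 VC?T → r1=0xc9
[3] flags=1001 → (cmp)
[4] flags=1001 LS?T → r0=0x24
[5] flags=1001 GT?T → r1=0x4f
[6] flags=1001 HI?F → skip

VAL = 0x24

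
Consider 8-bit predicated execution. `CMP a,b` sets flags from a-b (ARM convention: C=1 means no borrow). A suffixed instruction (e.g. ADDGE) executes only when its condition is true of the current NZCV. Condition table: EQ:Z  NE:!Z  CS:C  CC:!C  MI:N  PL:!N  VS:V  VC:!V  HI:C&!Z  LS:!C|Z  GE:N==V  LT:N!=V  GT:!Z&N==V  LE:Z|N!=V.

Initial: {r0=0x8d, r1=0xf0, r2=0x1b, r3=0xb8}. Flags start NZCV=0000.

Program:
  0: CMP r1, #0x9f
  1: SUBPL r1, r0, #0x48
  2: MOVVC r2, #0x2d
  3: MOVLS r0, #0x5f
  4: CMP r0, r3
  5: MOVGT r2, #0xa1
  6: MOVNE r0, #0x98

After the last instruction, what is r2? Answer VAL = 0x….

VAL = 0x2d

0: ✓ CMP  NZCV=0010
1: ✓ SUBPL  r1←0x45
2: ✓ MOVVC  r2←0x2d
3: · MOVLS
4: ✓ CMP  NZCV=1000
5: · MOVGT
6: ✓ MOVNE  r0←0x98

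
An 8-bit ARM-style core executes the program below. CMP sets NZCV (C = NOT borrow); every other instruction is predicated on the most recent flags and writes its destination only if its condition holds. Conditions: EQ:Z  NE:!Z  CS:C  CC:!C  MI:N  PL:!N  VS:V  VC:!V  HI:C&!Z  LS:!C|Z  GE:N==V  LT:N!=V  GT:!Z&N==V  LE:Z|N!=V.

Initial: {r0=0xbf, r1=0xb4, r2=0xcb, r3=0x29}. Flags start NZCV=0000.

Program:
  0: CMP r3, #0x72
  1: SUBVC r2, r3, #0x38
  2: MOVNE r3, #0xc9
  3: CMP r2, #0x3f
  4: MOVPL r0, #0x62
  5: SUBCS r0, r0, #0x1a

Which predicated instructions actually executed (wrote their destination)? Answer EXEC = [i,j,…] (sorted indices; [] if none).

[0] flags=1000 → (cmp)
[1] flags=1000 VC?T → r2=0xf1
[2] flags=1000 NE?T → r3=0xc9
[3] flags=1010 → (cmp)
[4] flags=1010 PL?F → skip
[5] flags=1010 CS?T → r0=0xa5

EXEC = [1,2,5]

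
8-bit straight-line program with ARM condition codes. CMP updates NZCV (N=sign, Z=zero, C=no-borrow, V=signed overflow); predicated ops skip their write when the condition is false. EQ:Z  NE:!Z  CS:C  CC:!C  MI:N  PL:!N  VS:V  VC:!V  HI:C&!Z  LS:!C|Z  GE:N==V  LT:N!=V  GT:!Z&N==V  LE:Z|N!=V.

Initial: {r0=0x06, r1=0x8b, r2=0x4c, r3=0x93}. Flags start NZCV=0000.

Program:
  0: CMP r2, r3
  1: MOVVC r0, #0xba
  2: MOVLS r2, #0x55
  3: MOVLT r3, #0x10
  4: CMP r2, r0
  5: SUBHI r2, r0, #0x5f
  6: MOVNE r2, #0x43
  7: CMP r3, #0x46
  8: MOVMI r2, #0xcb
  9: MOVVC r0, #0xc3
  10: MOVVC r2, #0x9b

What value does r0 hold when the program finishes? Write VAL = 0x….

VAL = 0x06

[0] flags=1001 → (cmp)
[1] flags=1001 VC?F → skip
[2] flags=1001 LS?T → r2=0x55
[3] flags=1001 LT?F → skip
[4] flags=0010 → (cmp)
[5] flags=0010 HI?T → r2=0xa7
[6] flags=0010 NE?T → r2=0x43
[7] flags=0011 → (cmp)
[8] flags=0011 MI?F → skip
[9] flags=0011 VC?F → skip
[10] flags=0011 VC?F → skip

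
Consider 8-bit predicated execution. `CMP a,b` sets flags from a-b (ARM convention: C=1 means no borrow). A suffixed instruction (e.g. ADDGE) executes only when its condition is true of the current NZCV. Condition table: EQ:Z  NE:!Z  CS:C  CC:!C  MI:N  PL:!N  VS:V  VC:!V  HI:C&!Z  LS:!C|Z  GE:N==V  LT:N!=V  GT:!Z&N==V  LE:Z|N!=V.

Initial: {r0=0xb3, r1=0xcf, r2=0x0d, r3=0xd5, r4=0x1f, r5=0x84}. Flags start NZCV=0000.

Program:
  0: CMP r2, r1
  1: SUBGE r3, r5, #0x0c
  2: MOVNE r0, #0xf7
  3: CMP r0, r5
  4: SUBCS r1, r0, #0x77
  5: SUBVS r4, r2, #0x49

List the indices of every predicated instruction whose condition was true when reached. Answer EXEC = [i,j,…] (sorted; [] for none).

EXEC = [1,2,4]

0: ✓ CMP  NZCV=0000
1: ✓ SUBGE  r3←0x78
2: ✓ MOVNE  r0←0xf7
3: ✓ CMP  NZCV=0010
4: ✓ SUBCS  r1←0x80
5: · SUBVS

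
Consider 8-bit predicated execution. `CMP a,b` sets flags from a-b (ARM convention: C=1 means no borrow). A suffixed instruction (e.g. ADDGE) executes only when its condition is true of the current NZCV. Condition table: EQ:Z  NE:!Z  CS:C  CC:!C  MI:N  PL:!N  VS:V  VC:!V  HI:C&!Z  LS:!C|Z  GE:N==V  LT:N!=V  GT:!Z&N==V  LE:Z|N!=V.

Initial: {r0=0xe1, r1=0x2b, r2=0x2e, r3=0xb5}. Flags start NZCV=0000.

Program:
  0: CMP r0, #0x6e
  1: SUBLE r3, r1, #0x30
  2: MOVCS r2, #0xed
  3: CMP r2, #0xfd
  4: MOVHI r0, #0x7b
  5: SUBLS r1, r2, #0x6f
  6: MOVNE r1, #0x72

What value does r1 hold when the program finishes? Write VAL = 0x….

VAL = 0x72

[0] flags=0011 → (cmp)
[1] flags=0011 LE?T → r3=0xfb
[2] flags=0011 CS?T → r2=0xed
[3] flags=1000 → (cmp)
[4] flags=1000 HI?F → skip
[5] flags=1000 LS?T → r1=0x7e
[6] flags=1000 NE?T → r1=0x72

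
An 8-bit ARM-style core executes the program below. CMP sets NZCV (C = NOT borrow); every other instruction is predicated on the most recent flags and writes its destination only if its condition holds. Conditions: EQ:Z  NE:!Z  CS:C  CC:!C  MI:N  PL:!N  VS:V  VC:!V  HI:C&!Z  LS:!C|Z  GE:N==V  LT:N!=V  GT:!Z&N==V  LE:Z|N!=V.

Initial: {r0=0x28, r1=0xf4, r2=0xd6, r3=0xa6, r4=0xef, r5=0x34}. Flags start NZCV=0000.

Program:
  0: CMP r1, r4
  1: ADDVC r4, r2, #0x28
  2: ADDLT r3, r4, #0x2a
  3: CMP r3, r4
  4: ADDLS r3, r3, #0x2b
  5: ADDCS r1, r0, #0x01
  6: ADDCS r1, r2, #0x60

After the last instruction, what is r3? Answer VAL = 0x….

[0] flags=0010 → (cmp)
[1] flags=0010 VC?T → r4=0xfe
[2] flags=0010 LT?F → skip
[3] flags=1000 → (cmp)
[4] flags=1000 LS?T → r3=0xd1
[5] flags=1000 CS?F → skip
[6] flags=1000 CS?F → skip

VAL = 0xd1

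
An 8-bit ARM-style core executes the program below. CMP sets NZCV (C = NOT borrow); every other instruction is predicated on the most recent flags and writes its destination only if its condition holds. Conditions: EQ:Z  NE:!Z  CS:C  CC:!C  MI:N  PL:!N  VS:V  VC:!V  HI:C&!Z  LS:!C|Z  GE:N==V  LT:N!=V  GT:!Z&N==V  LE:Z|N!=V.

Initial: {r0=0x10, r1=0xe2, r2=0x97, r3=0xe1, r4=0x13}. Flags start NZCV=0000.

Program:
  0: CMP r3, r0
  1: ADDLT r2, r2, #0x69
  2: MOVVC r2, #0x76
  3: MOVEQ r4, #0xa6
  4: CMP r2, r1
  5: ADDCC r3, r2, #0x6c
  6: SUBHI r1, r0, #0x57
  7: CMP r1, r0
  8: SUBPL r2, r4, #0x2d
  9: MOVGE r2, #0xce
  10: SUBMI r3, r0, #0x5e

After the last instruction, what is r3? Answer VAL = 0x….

[0] flags=1010 → (cmp)
[1] flags=1010 LT?T → r2=0x00
[2] flags=1010 VC?T → r2=0x76
[3] flags=1010 EQ?F → skip
[4] flags=1001 → (cmp)
[5] flags=1001 CC?T → r3=0xe2
[6] flags=1001 HI?F → skip
[7] flags=1010 → (cmp)
[8] flags=1010 PL?F → skip
[9] flags=1010 GE?F → skip
[10] flags=1010 MI?T → r3=0xb2

VAL = 0xb2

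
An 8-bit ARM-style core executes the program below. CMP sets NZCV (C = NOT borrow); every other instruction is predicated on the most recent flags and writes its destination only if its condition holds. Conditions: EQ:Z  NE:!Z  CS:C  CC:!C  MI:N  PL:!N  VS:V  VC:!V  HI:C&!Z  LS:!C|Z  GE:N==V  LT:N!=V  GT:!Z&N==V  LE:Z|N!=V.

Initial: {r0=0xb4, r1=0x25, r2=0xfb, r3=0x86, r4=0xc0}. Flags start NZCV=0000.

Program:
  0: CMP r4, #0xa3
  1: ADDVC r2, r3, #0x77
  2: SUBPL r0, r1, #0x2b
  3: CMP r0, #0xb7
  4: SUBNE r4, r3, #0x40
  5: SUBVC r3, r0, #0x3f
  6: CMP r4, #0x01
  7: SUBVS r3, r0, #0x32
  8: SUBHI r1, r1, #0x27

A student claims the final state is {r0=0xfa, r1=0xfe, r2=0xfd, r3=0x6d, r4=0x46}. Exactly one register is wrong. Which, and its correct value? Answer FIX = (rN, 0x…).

[0] flags=0010 → (cmp)
[1] flags=0010 VC?T → r2=0xfd
[2] flags=0010 PL?T → r0=0xfa
[3] flags=0010 → (cmp)
[4] flags=0010 NE?T → r4=0x46
[5] flags=0010 VC?T → r3=0xbb
[6] flags=0010 → (cmp)
[7] flags=0010 VS?F → skip
[8] flags=0010 HI?T → r1=0xfe

FIX = (r3, 0xbb)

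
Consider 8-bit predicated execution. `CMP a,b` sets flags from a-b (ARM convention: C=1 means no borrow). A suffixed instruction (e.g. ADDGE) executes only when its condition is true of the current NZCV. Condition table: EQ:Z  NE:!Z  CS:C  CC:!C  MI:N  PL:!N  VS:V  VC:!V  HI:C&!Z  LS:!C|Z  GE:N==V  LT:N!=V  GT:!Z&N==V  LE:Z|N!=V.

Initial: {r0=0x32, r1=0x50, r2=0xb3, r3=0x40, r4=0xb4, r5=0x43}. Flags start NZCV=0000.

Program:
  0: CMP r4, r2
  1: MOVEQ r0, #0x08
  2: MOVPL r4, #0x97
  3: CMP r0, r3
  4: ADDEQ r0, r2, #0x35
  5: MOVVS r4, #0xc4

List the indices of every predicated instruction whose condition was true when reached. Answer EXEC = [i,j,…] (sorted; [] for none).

0: ✓ CMP  NZCV=0010
1: · MOVEQ
2: ✓ MOVPL  r4←0x97
3: ✓ CMP  NZCV=1000
4: · ADDEQ
5: · MOVVS

EXEC = [2]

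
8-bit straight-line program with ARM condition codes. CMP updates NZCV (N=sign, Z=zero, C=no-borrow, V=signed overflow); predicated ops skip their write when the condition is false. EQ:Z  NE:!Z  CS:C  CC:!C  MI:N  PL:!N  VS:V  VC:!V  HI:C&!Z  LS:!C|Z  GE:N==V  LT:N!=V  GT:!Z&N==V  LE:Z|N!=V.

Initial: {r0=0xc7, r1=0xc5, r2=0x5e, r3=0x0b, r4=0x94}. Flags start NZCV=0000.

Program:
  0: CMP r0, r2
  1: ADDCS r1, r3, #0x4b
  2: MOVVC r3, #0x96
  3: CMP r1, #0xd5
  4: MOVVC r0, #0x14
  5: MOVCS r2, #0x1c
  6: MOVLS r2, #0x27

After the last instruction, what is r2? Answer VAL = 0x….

0: ✓ CMP  NZCV=0011
1: ✓ ADDCS  r1←0x56
2: · MOVVC
3: ✓ CMP  NZCV=1001
4: · MOVVC
5: · MOVCS
6: ✓ MOVLS  r2←0x27

VAL = 0x27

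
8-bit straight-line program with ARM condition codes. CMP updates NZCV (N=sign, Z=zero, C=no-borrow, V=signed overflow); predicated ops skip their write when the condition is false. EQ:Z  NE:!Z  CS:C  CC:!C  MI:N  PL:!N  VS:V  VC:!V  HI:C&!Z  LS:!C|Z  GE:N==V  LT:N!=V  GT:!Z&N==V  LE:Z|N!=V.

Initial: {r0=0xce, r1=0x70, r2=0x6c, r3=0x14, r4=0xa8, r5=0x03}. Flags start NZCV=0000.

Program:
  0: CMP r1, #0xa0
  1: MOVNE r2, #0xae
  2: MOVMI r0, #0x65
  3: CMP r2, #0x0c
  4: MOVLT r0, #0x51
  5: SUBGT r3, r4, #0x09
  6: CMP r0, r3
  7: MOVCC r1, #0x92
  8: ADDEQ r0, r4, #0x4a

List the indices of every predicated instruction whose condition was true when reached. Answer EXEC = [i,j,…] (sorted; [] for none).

[0] flags=1001 → (cmp)
[1] flags=1001 NE?T → r2=0xae
[2] flags=1001 MI?T → r0=0x65
[3] flags=1010 → (cmp)
[4] flags=1010 LT?T → r0=0x51
[5] flags=1010 GT?F → skip
[6] flags=0010 → (cmp)
[7] flags=0010 CC?F → skip
[8] flags=0010 EQ?F → skip

EXEC = [1,2,4]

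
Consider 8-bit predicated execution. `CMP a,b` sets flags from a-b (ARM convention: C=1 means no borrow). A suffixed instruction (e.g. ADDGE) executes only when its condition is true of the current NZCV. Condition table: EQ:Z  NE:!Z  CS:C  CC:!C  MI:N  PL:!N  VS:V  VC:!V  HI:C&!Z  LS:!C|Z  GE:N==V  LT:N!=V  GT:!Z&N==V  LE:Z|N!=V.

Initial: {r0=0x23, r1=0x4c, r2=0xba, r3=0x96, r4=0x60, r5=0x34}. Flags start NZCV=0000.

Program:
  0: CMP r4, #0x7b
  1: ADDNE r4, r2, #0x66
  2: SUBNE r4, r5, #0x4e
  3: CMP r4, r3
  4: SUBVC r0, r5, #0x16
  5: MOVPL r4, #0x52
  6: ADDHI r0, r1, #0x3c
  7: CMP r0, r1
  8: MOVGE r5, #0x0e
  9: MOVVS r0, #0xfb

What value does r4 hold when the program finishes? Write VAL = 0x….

0: ✓ CMP  NZCV=1000
1: ✓ ADDNE  r4←0x20
2: ✓ SUBNE  r4←0xe6
3: ✓ CMP  NZCV=0010
4: ✓ SUBVC  r0←0x1e
5: ✓ MOVPL  r4←0x52
6: ✓ ADDHI  r0←0x88
7: ✓ CMP  NZCV=0011
8: · MOVGE
9: ✓ MOVVS  r0←0xfb

VAL = 0x52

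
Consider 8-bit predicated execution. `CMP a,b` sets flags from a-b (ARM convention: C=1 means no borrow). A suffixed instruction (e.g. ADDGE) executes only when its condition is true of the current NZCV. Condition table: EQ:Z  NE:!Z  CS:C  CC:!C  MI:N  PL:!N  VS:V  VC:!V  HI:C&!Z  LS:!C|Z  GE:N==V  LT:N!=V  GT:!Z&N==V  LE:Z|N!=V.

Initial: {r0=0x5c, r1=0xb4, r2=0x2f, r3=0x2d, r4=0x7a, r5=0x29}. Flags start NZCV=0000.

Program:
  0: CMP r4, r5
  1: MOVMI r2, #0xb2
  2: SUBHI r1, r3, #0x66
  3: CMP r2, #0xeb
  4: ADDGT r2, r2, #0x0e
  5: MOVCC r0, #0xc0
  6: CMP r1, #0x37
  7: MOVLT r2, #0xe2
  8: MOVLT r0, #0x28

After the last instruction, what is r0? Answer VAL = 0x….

[0] flags=0010 → (cmp)
[1] flags=0010 MI?F → skip
[2] flags=0010 HI?T → r1=0xc7
[3] flags=0000 → (cmp)
[4] flags=0000 GT?T → r2=0x3d
[5] flags=0000 CC?T → r0=0xc0
[6] flags=1010 → (cmp)
[7] flags=1010 LT?T → r2=0xe2
[8] flags=1010 LT?T → r0=0x28

VAL = 0x28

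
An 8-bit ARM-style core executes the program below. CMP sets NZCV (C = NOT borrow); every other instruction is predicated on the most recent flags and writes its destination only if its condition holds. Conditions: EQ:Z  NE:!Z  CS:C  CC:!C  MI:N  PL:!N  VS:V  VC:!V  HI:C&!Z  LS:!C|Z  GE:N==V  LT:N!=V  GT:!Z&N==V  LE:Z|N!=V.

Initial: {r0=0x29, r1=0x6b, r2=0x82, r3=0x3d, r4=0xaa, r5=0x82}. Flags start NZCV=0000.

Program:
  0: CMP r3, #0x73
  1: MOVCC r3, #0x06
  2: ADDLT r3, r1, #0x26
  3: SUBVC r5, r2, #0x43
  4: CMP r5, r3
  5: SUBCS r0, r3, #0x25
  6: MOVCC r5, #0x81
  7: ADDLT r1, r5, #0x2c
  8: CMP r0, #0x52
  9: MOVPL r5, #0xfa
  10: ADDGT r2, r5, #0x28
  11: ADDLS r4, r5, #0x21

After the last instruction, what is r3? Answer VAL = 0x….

VAL = 0x91

0: ✓ CMP  NZCV=1000
1: ✓ MOVCC  r3←0x06
2: ✓ ADDLT  r3←0x91
3: ✓ SUBVC  r5←0x3f
4: ✓ CMP  NZCV=1001
5: · SUBCS
6: ✓ MOVCC  r5←0x81
7: · ADDLT
8: ✓ CMP  NZCV=1000
9: · MOVPL
10: · ADDGT
11: ✓ ADDLS  r4←0xa2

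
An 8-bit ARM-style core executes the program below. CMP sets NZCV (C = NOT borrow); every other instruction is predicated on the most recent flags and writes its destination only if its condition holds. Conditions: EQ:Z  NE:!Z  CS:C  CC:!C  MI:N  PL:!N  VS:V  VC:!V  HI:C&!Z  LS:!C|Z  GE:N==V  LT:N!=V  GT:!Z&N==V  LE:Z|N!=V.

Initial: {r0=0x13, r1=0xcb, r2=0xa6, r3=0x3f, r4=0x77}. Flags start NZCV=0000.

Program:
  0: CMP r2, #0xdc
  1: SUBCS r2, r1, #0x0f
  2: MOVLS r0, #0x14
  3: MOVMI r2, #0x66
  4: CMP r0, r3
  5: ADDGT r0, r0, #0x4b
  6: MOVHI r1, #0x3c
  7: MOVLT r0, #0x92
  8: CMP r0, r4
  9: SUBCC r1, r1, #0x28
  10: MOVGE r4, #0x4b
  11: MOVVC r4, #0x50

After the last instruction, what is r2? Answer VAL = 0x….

0: ✓ CMP  NZCV=1000
1: · SUBCS
2: ✓ MOVLS  r0←0x14
3: ✓ MOVMI  r2←0x66
4: ✓ CMP  NZCV=1000
5: · ADDGT
6: · MOVHI
7: ✓ MOVLT  r0←0x92
8: ✓ CMP  NZCV=0011
9: · SUBCC
10: · MOVGE
11: · MOVVC

VAL = 0x66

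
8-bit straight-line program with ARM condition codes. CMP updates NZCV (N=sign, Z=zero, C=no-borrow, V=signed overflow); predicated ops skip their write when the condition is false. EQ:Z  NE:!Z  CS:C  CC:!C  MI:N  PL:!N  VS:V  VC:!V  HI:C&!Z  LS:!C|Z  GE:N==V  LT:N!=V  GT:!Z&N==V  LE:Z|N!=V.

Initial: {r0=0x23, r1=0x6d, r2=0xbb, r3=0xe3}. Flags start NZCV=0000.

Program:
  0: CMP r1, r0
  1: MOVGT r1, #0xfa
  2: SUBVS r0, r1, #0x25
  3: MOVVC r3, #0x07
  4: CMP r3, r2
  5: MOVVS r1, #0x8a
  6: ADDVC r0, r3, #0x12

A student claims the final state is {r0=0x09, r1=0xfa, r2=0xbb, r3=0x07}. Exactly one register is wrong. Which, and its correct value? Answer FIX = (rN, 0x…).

FIX = (r0, 0x19)

0: ✓ CMP  NZCV=0010
1: ✓ MOVGT  r1←0xfa
2: · SUBVS
3: ✓ MOVVC  r3←0x07
4: ✓ CMP  NZCV=0000
5: · MOVVS
6: ✓ ADDVC  r0←0x19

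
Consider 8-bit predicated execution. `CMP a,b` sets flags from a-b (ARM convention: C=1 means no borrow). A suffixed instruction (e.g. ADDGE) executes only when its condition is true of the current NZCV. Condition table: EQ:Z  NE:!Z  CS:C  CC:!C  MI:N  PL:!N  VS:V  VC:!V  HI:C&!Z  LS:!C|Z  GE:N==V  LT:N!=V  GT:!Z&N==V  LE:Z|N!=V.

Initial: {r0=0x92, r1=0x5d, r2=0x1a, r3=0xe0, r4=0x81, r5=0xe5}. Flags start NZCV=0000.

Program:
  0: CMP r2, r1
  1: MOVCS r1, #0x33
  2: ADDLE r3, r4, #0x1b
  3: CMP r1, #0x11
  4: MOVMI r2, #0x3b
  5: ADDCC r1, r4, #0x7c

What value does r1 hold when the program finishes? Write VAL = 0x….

VAL = 0x5d

0: ✓ CMP  NZCV=1000
1: · MOVCS
2: ✓ ADDLE  r3←0x9c
3: ✓ CMP  NZCV=0010
4: · MOVMI
5: · ADDCC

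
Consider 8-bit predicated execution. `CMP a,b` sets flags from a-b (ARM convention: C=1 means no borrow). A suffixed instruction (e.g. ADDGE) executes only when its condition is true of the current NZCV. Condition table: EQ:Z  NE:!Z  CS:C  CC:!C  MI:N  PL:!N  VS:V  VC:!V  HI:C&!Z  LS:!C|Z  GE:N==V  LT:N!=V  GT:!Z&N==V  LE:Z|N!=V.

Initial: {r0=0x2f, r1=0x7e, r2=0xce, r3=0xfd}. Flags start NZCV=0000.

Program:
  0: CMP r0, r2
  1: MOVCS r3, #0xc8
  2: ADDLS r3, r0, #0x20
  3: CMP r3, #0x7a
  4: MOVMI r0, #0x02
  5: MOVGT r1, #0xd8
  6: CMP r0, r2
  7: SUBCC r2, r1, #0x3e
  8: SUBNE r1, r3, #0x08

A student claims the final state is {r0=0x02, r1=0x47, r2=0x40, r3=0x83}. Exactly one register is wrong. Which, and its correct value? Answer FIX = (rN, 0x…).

FIX = (r3, 0x4f)

[0] flags=0000 → (cmp)
[1] flags=0000 CS?F → skip
[2] flags=0000 LS?T → r3=0x4f
[3] flags=1000 → (cmp)
[4] flags=1000 MI?T → r0=0x02
[5] flags=1000 GT?F → skip
[6] flags=0000 → (cmp)
[7] flags=0000 CC?T → r2=0x40
[8] flags=0000 NE?T → r1=0x47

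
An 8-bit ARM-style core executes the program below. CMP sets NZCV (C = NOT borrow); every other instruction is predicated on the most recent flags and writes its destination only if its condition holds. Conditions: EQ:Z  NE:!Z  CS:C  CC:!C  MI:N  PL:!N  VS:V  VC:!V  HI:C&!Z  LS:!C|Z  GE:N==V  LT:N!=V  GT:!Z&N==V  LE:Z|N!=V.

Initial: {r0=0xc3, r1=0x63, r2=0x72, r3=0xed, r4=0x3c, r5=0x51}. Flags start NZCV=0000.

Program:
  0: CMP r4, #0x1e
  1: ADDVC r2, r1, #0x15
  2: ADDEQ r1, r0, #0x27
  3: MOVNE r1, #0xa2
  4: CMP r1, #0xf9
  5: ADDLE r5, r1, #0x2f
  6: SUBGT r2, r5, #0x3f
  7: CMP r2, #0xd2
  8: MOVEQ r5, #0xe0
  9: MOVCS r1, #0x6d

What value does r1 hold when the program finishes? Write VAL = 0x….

0: ✓ CMP  NZCV=0010
1: ✓ ADDVC  r2←0x78
2: · ADDEQ
3: ✓ MOVNE  r1←0xa2
4: ✓ CMP  NZCV=1000
5: ✓ ADDLE  r5←0xd1
6: · SUBGT
7: ✓ CMP  NZCV=1001
8: · MOVEQ
9: · MOVCS

VAL = 0xa2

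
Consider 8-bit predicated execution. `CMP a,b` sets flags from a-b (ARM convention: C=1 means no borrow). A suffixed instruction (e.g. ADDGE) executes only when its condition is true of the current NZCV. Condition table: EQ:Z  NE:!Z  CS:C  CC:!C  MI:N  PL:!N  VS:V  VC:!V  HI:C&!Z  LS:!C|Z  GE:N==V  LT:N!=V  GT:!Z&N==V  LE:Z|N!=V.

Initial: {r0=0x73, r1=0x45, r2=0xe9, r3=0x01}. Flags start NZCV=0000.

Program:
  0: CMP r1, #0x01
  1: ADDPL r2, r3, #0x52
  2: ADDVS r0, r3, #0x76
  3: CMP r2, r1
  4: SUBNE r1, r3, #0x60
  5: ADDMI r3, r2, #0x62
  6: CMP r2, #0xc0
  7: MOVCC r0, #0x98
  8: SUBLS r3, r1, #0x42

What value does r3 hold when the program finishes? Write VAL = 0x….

VAL = 0x5f

0: ✓ CMP  NZCV=0010
1: ✓ ADDPL  r2←0x53
2: · ADDVS
3: ✓ CMP  NZCV=0010
4: ✓ SUBNE  r1←0xa1
5: · ADDMI
6: ✓ CMP  NZCV=1001
7: ✓ MOVCC  r0←0x98
8: ✓ SUBLS  r3←0x5f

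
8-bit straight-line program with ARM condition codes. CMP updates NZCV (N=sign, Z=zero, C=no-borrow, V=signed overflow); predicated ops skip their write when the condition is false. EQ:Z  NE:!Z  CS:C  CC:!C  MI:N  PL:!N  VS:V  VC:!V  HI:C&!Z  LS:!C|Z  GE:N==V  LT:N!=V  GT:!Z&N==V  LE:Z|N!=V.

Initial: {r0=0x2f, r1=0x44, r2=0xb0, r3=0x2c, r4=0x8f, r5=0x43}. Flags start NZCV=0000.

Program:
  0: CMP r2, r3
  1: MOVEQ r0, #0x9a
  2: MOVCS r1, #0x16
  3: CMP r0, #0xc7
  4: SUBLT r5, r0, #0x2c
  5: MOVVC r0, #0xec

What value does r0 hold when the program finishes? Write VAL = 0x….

VAL = 0xec

0: ✓ CMP  NZCV=1010
1: · MOVEQ
2: ✓ MOVCS  r1←0x16
3: ✓ CMP  NZCV=0000
4: · SUBLT
5: ✓ MOVVC  r0←0xec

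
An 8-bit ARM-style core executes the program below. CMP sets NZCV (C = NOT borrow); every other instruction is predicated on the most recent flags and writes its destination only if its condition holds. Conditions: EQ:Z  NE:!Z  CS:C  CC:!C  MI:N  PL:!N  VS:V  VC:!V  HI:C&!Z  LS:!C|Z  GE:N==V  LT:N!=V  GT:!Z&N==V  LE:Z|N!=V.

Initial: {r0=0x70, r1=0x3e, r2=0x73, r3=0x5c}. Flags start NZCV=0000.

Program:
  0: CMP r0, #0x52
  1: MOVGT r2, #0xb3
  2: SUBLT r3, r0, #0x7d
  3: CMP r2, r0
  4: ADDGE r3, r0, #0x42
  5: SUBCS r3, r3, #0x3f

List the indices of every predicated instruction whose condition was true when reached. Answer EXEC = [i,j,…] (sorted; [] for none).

EXEC = [1,5]

0: ✓ CMP  NZCV=0010
1: ✓ MOVGT  r2←0xb3
2: · SUBLT
3: ✓ CMP  NZCV=0011
4: · ADDGE
5: ✓ SUBCS  r3←0x1d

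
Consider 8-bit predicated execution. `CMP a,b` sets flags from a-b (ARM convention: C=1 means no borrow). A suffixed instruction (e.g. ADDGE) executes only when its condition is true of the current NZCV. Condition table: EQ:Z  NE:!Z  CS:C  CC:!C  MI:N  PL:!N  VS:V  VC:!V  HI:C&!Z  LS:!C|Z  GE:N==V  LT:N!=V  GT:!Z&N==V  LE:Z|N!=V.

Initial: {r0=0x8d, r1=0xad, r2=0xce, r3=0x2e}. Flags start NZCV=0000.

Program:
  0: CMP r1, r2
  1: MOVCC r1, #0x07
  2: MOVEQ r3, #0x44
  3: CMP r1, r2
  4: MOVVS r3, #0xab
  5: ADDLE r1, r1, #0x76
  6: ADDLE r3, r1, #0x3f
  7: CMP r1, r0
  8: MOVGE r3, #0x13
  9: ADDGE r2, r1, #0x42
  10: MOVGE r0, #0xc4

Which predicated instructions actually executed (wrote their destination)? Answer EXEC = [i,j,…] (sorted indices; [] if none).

0: ✓ CMP  NZCV=1000
1: ✓ MOVCC  r1←0x07
2: · MOVEQ
3: ✓ CMP  NZCV=0000
4: · MOVVS
5: · ADDLE
6: · ADDLE
7: ✓ CMP  NZCV=0000
8: ✓ MOVGE  r3←0x13
9: ✓ ADDGE  r2←0x49
10: ✓ MOVGE  r0←0xc4

EXEC = [1,8,9,10]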